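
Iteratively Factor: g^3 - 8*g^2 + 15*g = (g - 3)*(g^2 - 5*g) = (g - 5)*(g - 3)*(g)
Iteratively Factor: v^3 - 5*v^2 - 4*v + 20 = (v - 5)*(v^2 - 4) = (v - 5)*(v + 2)*(v - 2)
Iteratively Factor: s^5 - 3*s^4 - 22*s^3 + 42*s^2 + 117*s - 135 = (s + 3)*(s^4 - 6*s^3 - 4*s^2 + 54*s - 45) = (s - 3)*(s + 3)*(s^3 - 3*s^2 - 13*s + 15) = (s - 5)*(s - 3)*(s + 3)*(s^2 + 2*s - 3) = (s - 5)*(s - 3)*(s + 3)^2*(s - 1)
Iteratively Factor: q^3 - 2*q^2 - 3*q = (q + 1)*(q^2 - 3*q) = q*(q + 1)*(q - 3)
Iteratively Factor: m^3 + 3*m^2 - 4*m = (m)*(m^2 + 3*m - 4) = m*(m - 1)*(m + 4)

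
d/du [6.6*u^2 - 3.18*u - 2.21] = 13.2*u - 3.18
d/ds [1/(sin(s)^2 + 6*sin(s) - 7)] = -2*(sin(s) + 3)*cos(s)/(sin(s)^2 + 6*sin(s) - 7)^2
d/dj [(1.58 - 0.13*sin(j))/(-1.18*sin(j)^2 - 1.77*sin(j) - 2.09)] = (-0.1534*sin(j)^2 + 3.7288*sin(j) + 3.0683)*cos(j)/(1.3924*sin(j)^4 + 4.1772*sin(j)^3 + 8.0653*sin(j)^2 + 7.3986*sin(j) + 4.3681)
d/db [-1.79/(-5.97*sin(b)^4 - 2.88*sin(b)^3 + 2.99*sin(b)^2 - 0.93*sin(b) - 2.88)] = (-42.7452*sin(b)^3 - 15.4656*sin(b)^2 + 10.7042*sin(b) - 1.6647)*cos(b)/(5.97*sin(b)^4 + 2.88*sin(b)^3 - 2.99*sin(b)^2 + 0.93*sin(b) + 2.88)^2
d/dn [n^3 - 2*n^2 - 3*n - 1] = 3*n^2 - 4*n - 3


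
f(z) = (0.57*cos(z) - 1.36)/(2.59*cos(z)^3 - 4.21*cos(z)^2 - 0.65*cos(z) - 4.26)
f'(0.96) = 0.17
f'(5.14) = -0.21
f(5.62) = 0.15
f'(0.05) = 0.01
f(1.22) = 0.24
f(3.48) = 0.20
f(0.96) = 0.19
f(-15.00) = 0.24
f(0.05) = 0.12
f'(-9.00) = 0.10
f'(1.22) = 0.23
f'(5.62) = -0.09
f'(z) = (0.57*cos(z) - 1.36)*(7.77*sin(z)*cos(z)^2 - 8.42*sin(z)*cos(z) - 0.65*sin(z))/(2.59*cos(z)^3 - 4.21*cos(z)^2 - 0.65*cos(z) - 4.26)^2 - 0.57*sin(z)/(2.59*cos(z)^3 - 4.21*cos(z)^2 - 0.65*cos(z) - 4.26)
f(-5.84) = 0.13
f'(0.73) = 0.11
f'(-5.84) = 0.06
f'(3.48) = 0.08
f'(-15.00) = 0.17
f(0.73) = 0.16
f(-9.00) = 0.21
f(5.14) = 0.22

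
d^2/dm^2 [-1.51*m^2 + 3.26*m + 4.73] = -3.02000000000000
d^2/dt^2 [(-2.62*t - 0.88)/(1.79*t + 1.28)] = 6.366672/(1.79*t + 1.28)^3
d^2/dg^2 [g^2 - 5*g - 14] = 2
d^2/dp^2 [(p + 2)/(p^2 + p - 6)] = 2*(-3*(p + 1)*(p^2 + p - 6) + (p + 2)*(2*p + 1)^2)/(p^2 + p - 6)^3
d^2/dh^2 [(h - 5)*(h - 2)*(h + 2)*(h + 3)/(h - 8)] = 6*(h^4 - 22*h^3 + 144*h^2 - 128*h - 364)/(h^3 - 24*h^2 + 192*h - 512)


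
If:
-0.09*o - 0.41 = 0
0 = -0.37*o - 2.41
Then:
No Solution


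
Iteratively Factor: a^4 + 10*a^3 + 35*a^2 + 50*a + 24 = (a + 3)*(a^3 + 7*a^2 + 14*a + 8) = (a + 3)*(a + 4)*(a^2 + 3*a + 2) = (a + 1)*(a + 3)*(a + 4)*(a + 2)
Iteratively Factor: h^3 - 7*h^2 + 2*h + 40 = (h - 4)*(h^2 - 3*h - 10) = (h - 5)*(h - 4)*(h + 2)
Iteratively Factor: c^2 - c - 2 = (c + 1)*(c - 2)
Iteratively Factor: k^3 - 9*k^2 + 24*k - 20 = (k - 2)*(k^2 - 7*k + 10) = (k - 5)*(k - 2)*(k - 2)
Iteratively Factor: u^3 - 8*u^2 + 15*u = (u)*(u^2 - 8*u + 15) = u*(u - 3)*(u - 5)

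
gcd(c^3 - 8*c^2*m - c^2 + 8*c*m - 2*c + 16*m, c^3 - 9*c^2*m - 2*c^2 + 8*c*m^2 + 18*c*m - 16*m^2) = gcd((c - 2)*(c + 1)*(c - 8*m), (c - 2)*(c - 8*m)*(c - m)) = c^2 - 8*c*m - 2*c + 16*m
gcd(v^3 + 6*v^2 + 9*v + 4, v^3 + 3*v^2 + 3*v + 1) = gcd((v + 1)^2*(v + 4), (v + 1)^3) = v^2 + 2*v + 1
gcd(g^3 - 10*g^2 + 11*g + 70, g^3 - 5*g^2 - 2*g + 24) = g + 2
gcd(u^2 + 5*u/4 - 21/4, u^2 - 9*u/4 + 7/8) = u - 7/4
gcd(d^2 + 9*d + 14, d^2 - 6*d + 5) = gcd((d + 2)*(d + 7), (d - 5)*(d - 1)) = 1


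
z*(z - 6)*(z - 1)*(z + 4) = z^4 - 3*z^3 - 22*z^2 + 24*z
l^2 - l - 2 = (l - 2)*(l + 1)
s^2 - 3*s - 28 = (s - 7)*(s + 4)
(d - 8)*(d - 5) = d^2 - 13*d + 40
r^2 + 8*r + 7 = (r + 1)*(r + 7)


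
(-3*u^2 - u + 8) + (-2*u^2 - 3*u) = -5*u^2 - 4*u + 8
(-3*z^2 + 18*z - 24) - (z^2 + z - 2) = -4*z^2 + 17*z - 22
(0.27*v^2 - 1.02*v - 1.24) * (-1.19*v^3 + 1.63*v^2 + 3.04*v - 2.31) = -0.3213*v^5 + 1.6539*v^4 + 0.6338*v^3 - 5.7457*v^2 - 1.4134*v + 2.8644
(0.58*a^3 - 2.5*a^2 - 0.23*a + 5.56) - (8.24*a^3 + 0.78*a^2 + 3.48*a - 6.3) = -7.66*a^3 - 3.28*a^2 - 3.71*a + 11.86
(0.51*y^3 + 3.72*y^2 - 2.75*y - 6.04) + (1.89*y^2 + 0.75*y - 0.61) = 0.51*y^3 + 5.61*y^2 - 2.0*y - 6.65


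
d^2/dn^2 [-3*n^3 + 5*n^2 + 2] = 10 - 18*n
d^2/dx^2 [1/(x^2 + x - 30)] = 2*(-x^2 - x + (2*x + 1)^2 + 30)/(x^2 + x - 30)^3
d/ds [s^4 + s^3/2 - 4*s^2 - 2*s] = 4*s^3 + 3*s^2/2 - 8*s - 2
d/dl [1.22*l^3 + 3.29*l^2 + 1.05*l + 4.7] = 3.66*l^2 + 6.58*l + 1.05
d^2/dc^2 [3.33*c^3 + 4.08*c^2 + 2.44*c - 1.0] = 19.98*c + 8.16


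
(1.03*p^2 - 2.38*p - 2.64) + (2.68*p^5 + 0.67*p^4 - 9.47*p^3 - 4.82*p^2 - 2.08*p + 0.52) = 2.68*p^5 + 0.67*p^4 - 9.47*p^3 - 3.79*p^2 - 4.46*p - 2.12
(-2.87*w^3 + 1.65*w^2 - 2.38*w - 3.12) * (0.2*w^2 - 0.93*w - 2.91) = -0.574*w^5 + 2.9991*w^4 + 6.3412*w^3 - 3.2121*w^2 + 9.8274*w + 9.0792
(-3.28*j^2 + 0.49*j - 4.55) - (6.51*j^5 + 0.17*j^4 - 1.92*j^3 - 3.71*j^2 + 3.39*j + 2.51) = -6.51*j^5 - 0.17*j^4 + 1.92*j^3 + 0.43*j^2 - 2.9*j - 7.06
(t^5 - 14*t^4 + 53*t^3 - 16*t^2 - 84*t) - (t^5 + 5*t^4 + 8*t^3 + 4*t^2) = -19*t^4 + 45*t^3 - 20*t^2 - 84*t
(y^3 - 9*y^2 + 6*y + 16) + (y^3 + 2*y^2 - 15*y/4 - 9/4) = 2*y^3 - 7*y^2 + 9*y/4 + 55/4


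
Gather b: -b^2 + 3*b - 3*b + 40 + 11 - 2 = 49 - b^2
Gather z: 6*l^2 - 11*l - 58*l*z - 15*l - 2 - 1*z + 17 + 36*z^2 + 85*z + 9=6*l^2 - 26*l + 36*z^2 + z*(84 - 58*l) + 24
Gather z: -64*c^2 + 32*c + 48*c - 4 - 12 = -64*c^2 + 80*c - 16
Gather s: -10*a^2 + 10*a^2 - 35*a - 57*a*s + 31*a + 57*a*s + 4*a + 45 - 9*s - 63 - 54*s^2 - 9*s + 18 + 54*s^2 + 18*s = 0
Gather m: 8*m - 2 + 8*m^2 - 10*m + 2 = 8*m^2 - 2*m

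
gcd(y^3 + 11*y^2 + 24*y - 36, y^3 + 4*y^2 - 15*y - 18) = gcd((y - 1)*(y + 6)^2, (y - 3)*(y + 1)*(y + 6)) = y + 6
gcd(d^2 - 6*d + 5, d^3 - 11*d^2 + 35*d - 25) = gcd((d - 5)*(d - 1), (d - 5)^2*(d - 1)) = d^2 - 6*d + 5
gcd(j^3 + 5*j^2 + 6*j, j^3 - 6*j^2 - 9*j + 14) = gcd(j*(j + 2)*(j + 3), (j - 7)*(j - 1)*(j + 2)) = j + 2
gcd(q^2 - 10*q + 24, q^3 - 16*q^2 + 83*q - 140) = q - 4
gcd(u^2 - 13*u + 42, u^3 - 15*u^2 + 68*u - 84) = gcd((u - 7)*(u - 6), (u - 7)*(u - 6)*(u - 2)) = u^2 - 13*u + 42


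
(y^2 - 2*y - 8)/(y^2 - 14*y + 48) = (y^2 - 2*y - 8)/(y^2 - 14*y + 48)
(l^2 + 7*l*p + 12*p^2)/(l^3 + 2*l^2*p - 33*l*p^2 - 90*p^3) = (-l - 4*p)/(-l^2 + l*p + 30*p^2)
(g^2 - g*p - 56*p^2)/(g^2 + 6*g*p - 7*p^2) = (-g + 8*p)/(-g + p)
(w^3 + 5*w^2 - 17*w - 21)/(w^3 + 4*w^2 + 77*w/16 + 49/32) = 32*(w^3 + 5*w^2 - 17*w - 21)/(32*w^3 + 128*w^2 + 154*w + 49)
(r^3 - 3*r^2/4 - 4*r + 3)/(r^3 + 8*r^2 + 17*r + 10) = (4*r^2 - 11*r + 6)/(4*(r^2 + 6*r + 5))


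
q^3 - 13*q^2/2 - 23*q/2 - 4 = (q - 8)*(q + 1/2)*(q + 1)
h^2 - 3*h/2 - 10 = (h - 4)*(h + 5/2)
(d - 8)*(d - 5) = d^2 - 13*d + 40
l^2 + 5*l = l*(l + 5)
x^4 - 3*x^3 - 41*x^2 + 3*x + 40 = (x - 8)*(x - 1)*(x + 1)*(x + 5)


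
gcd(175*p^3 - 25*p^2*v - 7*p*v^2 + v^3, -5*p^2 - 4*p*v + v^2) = 5*p - v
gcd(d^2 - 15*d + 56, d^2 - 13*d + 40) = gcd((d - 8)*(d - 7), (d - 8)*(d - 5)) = d - 8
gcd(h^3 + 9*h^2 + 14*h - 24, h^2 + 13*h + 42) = h + 6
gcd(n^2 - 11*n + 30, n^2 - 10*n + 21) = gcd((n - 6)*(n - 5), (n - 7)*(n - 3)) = 1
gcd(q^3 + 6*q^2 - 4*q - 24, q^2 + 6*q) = q + 6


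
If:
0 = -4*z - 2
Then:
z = -1/2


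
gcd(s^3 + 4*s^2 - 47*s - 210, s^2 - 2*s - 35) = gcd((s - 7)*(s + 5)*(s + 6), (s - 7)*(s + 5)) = s^2 - 2*s - 35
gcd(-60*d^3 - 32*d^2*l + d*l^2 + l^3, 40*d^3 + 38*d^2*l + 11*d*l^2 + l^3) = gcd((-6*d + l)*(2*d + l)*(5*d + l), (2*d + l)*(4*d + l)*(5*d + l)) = 10*d^2 + 7*d*l + l^2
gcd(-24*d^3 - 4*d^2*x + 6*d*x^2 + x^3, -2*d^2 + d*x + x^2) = 2*d + x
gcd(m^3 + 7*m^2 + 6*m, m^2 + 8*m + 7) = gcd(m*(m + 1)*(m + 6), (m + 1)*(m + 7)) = m + 1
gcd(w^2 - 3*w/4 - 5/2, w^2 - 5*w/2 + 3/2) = 1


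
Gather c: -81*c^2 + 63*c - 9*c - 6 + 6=-81*c^2 + 54*c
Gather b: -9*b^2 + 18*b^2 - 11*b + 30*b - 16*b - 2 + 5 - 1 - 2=9*b^2 + 3*b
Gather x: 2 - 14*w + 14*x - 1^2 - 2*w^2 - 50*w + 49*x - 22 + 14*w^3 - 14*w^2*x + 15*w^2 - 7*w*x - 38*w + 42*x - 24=14*w^3 + 13*w^2 - 102*w + x*(-14*w^2 - 7*w + 105) - 45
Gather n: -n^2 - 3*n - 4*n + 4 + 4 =-n^2 - 7*n + 8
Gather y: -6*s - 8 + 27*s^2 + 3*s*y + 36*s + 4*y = 27*s^2 + 30*s + y*(3*s + 4) - 8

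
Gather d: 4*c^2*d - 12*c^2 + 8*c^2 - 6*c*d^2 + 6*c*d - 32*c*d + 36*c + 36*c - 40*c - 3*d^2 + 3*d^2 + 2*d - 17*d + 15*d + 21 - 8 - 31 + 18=-4*c^2 - 6*c*d^2 + 32*c + d*(4*c^2 - 26*c)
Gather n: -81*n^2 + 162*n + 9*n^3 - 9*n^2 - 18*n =9*n^3 - 90*n^2 + 144*n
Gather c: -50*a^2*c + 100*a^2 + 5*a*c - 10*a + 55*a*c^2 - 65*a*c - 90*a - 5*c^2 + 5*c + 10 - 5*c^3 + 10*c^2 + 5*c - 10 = 100*a^2 - 100*a - 5*c^3 + c^2*(55*a + 5) + c*(-50*a^2 - 60*a + 10)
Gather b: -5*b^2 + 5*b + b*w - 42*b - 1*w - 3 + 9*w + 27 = -5*b^2 + b*(w - 37) + 8*w + 24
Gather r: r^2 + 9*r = r^2 + 9*r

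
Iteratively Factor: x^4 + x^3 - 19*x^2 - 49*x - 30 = (x - 5)*(x^3 + 6*x^2 + 11*x + 6) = (x - 5)*(x + 3)*(x^2 + 3*x + 2) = (x - 5)*(x + 1)*(x + 3)*(x + 2)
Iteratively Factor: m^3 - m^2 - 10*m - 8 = (m - 4)*(m^2 + 3*m + 2) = (m - 4)*(m + 2)*(m + 1)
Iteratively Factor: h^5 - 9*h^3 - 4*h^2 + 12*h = (h - 1)*(h^4 + h^3 - 8*h^2 - 12*h) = (h - 3)*(h - 1)*(h^3 + 4*h^2 + 4*h) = (h - 3)*(h - 1)*(h + 2)*(h^2 + 2*h) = (h - 3)*(h - 1)*(h + 2)^2*(h)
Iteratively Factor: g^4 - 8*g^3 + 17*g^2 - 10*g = (g - 5)*(g^3 - 3*g^2 + 2*g) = g*(g - 5)*(g^2 - 3*g + 2) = g*(g - 5)*(g - 1)*(g - 2)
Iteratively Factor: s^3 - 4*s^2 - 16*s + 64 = (s - 4)*(s^2 - 16) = (s - 4)*(s + 4)*(s - 4)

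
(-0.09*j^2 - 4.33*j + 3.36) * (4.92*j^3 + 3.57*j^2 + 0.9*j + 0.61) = -0.4428*j^5 - 21.6249*j^4 + 0.992099999999998*j^3 + 8.0433*j^2 + 0.3827*j + 2.0496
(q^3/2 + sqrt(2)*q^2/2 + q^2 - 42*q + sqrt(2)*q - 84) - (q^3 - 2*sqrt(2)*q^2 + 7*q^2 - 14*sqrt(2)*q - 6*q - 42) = -q^3/2 - 6*q^2 + 5*sqrt(2)*q^2/2 - 36*q + 15*sqrt(2)*q - 42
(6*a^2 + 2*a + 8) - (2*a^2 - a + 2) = 4*a^2 + 3*a + 6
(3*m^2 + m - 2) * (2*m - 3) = 6*m^3 - 7*m^2 - 7*m + 6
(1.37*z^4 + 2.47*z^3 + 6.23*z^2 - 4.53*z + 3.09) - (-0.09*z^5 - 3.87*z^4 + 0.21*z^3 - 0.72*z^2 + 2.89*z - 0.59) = 0.09*z^5 + 5.24*z^4 + 2.26*z^3 + 6.95*z^2 - 7.42*z + 3.68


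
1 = 1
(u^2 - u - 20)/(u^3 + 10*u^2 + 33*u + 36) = (u - 5)/(u^2 + 6*u + 9)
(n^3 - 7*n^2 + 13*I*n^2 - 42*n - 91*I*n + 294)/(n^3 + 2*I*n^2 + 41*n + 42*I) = (n^2 + n*(-7 + 6*I) - 42*I)/(n^2 - 5*I*n + 6)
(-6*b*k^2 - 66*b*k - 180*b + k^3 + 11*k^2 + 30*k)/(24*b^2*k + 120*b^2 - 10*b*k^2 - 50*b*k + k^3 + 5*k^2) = (-k - 6)/(4*b - k)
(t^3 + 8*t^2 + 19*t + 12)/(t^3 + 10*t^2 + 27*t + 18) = (t + 4)/(t + 6)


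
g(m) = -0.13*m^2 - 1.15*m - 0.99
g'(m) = -0.26*m - 1.15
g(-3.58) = 1.46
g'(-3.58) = -0.22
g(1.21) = -2.57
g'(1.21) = -1.46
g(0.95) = -2.20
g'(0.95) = -1.40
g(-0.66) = -0.29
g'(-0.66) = -0.98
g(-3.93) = 1.52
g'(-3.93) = -0.13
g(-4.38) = 1.55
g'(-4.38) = -0.01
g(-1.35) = 0.33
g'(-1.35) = -0.80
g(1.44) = -2.92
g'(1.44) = -1.52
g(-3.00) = 1.29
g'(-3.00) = -0.37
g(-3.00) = 1.29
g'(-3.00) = -0.37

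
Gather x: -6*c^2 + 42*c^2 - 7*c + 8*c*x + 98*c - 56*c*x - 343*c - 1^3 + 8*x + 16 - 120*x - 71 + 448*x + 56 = 36*c^2 - 252*c + x*(336 - 48*c)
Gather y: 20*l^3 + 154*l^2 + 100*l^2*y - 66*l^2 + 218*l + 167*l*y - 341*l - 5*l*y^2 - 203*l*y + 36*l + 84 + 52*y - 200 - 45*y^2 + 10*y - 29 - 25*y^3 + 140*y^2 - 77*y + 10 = 20*l^3 + 88*l^2 - 87*l - 25*y^3 + y^2*(95 - 5*l) + y*(100*l^2 - 36*l - 15) - 135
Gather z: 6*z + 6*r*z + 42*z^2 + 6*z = 42*z^2 + z*(6*r + 12)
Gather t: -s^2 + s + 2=-s^2 + s + 2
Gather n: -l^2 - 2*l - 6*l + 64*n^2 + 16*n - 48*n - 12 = -l^2 - 8*l + 64*n^2 - 32*n - 12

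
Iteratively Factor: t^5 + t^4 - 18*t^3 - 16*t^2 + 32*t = (t)*(t^4 + t^3 - 18*t^2 - 16*t + 32) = t*(t - 1)*(t^3 + 2*t^2 - 16*t - 32) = t*(t - 4)*(t - 1)*(t^2 + 6*t + 8) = t*(t - 4)*(t - 1)*(t + 4)*(t + 2)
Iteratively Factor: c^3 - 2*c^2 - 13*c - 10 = (c + 2)*(c^2 - 4*c - 5) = (c + 1)*(c + 2)*(c - 5)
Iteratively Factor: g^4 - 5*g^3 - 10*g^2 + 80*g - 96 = (g - 2)*(g^3 - 3*g^2 - 16*g + 48) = (g - 2)*(g + 4)*(g^2 - 7*g + 12) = (g - 3)*(g - 2)*(g + 4)*(g - 4)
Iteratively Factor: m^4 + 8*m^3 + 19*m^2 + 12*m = (m)*(m^3 + 8*m^2 + 19*m + 12) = m*(m + 3)*(m^2 + 5*m + 4) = m*(m + 1)*(m + 3)*(m + 4)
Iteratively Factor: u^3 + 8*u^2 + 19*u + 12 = (u + 3)*(u^2 + 5*u + 4) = (u + 3)*(u + 4)*(u + 1)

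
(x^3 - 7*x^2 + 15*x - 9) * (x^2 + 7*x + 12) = x^5 - 22*x^3 + 12*x^2 + 117*x - 108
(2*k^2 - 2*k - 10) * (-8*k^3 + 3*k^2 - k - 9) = -16*k^5 + 22*k^4 + 72*k^3 - 46*k^2 + 28*k + 90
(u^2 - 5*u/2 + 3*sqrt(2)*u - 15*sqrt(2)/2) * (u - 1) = u^3 - 7*u^2/2 + 3*sqrt(2)*u^2 - 21*sqrt(2)*u/2 + 5*u/2 + 15*sqrt(2)/2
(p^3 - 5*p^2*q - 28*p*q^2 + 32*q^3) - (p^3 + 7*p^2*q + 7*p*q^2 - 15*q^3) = -12*p^2*q - 35*p*q^2 + 47*q^3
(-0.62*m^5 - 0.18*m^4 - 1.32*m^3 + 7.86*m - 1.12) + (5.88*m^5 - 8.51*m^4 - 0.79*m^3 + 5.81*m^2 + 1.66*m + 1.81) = 5.26*m^5 - 8.69*m^4 - 2.11*m^3 + 5.81*m^2 + 9.52*m + 0.69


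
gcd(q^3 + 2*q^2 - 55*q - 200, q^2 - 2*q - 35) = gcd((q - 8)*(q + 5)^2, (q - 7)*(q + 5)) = q + 5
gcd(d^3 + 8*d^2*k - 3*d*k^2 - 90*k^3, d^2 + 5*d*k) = d + 5*k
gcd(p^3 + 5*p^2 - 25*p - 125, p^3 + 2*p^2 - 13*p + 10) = p + 5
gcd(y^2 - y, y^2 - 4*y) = y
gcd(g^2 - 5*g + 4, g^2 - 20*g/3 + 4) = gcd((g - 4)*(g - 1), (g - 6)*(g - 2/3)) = 1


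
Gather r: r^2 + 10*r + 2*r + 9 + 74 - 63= r^2 + 12*r + 20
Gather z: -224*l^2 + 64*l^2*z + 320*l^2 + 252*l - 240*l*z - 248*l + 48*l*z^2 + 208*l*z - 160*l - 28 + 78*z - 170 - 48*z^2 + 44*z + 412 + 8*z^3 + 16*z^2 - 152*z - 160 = 96*l^2 - 156*l + 8*z^3 + z^2*(48*l - 32) + z*(64*l^2 - 32*l - 30) + 54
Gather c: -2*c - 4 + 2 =-2*c - 2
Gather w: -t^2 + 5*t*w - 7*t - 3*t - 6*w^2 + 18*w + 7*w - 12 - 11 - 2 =-t^2 - 10*t - 6*w^2 + w*(5*t + 25) - 25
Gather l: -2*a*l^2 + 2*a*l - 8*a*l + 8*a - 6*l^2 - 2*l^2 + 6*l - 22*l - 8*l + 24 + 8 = 8*a + l^2*(-2*a - 8) + l*(-6*a - 24) + 32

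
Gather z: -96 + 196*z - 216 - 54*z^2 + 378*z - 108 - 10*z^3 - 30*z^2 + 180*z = -10*z^3 - 84*z^2 + 754*z - 420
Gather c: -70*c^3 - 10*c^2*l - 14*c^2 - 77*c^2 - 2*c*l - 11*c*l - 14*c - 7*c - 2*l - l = -70*c^3 + c^2*(-10*l - 91) + c*(-13*l - 21) - 3*l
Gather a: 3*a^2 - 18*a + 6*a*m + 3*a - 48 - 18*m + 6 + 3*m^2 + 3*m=3*a^2 + a*(6*m - 15) + 3*m^2 - 15*m - 42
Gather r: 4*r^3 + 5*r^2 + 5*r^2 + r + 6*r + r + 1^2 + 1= 4*r^3 + 10*r^2 + 8*r + 2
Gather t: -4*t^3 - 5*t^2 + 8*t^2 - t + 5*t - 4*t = -4*t^3 + 3*t^2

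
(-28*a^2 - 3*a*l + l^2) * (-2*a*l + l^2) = 56*a^3*l - 22*a^2*l^2 - 5*a*l^3 + l^4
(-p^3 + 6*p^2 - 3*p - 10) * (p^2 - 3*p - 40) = -p^5 + 9*p^4 + 19*p^3 - 241*p^2 + 150*p + 400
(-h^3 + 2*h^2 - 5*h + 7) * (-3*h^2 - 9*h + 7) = 3*h^5 + 3*h^4 - 10*h^3 + 38*h^2 - 98*h + 49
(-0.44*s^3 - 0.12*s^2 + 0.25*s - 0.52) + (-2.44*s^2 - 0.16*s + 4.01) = -0.44*s^3 - 2.56*s^2 + 0.09*s + 3.49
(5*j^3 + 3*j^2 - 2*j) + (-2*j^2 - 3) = 5*j^3 + j^2 - 2*j - 3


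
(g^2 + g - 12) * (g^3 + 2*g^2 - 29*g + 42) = g^5 + 3*g^4 - 39*g^3 - 11*g^2 + 390*g - 504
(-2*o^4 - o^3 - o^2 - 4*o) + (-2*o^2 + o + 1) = -2*o^4 - o^3 - 3*o^2 - 3*o + 1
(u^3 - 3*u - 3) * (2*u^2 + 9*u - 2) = 2*u^5 + 9*u^4 - 8*u^3 - 33*u^2 - 21*u + 6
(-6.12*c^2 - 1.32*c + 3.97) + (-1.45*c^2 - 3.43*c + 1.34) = -7.57*c^2 - 4.75*c + 5.31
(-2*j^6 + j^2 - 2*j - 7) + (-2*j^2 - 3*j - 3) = -2*j^6 - j^2 - 5*j - 10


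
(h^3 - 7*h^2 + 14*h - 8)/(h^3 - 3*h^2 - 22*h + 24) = (h^2 - 6*h + 8)/(h^2 - 2*h - 24)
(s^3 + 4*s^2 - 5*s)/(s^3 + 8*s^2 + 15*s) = (s - 1)/(s + 3)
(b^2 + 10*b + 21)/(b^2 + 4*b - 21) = (b + 3)/(b - 3)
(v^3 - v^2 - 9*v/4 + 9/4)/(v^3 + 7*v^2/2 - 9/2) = (v - 3/2)/(v + 3)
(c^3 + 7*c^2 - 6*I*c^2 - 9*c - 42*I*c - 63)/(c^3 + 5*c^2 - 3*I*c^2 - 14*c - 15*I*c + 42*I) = (c - 3*I)/(c - 2)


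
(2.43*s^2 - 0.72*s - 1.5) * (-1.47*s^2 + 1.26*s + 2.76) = -3.5721*s^4 + 4.1202*s^3 + 8.0046*s^2 - 3.8772*s - 4.14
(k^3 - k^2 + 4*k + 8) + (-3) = k^3 - k^2 + 4*k + 5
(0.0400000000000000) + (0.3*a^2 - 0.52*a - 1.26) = 0.3*a^2 - 0.52*a - 1.22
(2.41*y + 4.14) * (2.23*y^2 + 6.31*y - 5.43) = 5.3743*y^3 + 24.4393*y^2 + 13.0371*y - 22.4802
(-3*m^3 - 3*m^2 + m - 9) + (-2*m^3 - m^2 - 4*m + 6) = -5*m^3 - 4*m^2 - 3*m - 3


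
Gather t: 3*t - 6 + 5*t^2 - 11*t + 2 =5*t^2 - 8*t - 4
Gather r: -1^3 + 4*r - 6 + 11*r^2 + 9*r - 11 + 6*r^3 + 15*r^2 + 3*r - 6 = 6*r^3 + 26*r^2 + 16*r - 24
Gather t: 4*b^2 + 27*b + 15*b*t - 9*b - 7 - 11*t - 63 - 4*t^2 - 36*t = 4*b^2 + 18*b - 4*t^2 + t*(15*b - 47) - 70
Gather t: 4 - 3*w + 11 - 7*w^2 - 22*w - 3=-7*w^2 - 25*w + 12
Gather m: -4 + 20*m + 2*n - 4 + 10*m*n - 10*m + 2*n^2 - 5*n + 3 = m*(10*n + 10) + 2*n^2 - 3*n - 5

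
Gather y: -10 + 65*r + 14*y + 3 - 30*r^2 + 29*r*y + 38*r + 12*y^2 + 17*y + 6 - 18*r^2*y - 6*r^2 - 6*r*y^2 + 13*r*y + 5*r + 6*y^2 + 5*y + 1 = -36*r^2 + 108*r + y^2*(18 - 6*r) + y*(-18*r^2 + 42*r + 36)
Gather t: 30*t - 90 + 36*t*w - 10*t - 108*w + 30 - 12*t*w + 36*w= t*(24*w + 20) - 72*w - 60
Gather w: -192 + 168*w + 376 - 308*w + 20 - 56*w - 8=196 - 196*w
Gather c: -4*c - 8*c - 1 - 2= -12*c - 3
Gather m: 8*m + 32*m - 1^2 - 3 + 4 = 40*m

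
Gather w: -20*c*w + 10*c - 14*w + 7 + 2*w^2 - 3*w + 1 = 10*c + 2*w^2 + w*(-20*c - 17) + 8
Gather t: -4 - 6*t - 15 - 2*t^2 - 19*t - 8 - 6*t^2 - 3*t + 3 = -8*t^2 - 28*t - 24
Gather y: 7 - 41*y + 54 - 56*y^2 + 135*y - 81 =-56*y^2 + 94*y - 20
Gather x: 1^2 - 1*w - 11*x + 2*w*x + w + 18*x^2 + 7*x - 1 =18*x^2 + x*(2*w - 4)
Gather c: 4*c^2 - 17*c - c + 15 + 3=4*c^2 - 18*c + 18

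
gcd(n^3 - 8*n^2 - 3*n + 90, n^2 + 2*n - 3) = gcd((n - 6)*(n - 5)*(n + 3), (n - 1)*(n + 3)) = n + 3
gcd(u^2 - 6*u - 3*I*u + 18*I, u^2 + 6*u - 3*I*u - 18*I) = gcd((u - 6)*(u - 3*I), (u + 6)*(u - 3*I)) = u - 3*I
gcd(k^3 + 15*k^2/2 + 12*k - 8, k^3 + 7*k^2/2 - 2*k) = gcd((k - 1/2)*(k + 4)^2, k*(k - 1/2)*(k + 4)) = k^2 + 7*k/2 - 2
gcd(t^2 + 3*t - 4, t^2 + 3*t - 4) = t^2 + 3*t - 4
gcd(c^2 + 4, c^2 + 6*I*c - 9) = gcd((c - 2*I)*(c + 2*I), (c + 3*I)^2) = 1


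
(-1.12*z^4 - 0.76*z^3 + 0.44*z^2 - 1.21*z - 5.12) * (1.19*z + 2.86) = -1.3328*z^5 - 4.1076*z^4 - 1.65*z^3 - 0.1815*z^2 - 9.5534*z - 14.6432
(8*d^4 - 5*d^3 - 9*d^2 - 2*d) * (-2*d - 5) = -16*d^5 - 30*d^4 + 43*d^3 + 49*d^2 + 10*d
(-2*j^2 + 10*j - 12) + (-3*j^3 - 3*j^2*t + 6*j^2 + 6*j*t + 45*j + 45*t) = -3*j^3 - 3*j^2*t + 4*j^2 + 6*j*t + 55*j + 45*t - 12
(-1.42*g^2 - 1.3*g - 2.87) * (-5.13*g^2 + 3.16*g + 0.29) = 7.2846*g^4 + 2.1818*g^3 + 10.2033*g^2 - 9.4462*g - 0.8323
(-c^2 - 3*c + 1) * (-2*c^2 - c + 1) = 2*c^4 + 7*c^3 - 4*c + 1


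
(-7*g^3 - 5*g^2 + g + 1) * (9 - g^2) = 7*g^5 + 5*g^4 - 64*g^3 - 46*g^2 + 9*g + 9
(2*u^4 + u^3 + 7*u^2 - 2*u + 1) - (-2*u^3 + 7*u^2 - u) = 2*u^4 + 3*u^3 - u + 1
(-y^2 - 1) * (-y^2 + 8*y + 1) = y^4 - 8*y^3 - 8*y - 1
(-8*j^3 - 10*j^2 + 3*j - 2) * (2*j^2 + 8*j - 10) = -16*j^5 - 84*j^4 + 6*j^3 + 120*j^2 - 46*j + 20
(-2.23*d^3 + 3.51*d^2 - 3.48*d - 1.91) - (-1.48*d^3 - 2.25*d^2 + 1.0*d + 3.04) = -0.75*d^3 + 5.76*d^2 - 4.48*d - 4.95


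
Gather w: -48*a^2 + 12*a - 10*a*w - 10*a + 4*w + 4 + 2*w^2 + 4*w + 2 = -48*a^2 + 2*a + 2*w^2 + w*(8 - 10*a) + 6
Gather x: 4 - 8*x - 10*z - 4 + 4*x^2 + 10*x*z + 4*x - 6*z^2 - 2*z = 4*x^2 + x*(10*z - 4) - 6*z^2 - 12*z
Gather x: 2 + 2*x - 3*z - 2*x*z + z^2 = x*(2 - 2*z) + z^2 - 3*z + 2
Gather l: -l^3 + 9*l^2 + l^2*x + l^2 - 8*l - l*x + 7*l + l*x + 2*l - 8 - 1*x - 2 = -l^3 + l^2*(x + 10) + l - x - 10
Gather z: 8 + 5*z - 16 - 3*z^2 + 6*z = -3*z^2 + 11*z - 8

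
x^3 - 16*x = x*(x - 4)*(x + 4)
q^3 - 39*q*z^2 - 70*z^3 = (q - 7*z)*(q + 2*z)*(q + 5*z)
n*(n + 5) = n^2 + 5*n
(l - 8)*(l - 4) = l^2 - 12*l + 32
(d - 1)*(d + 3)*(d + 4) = d^3 + 6*d^2 + 5*d - 12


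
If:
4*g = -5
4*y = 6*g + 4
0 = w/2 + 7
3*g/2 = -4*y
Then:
No Solution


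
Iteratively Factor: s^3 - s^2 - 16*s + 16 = (s - 1)*(s^2 - 16) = (s - 4)*(s - 1)*(s + 4)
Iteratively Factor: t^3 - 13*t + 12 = (t + 4)*(t^2 - 4*t + 3) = (t - 3)*(t + 4)*(t - 1)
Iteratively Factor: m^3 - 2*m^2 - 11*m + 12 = (m + 3)*(m^2 - 5*m + 4) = (m - 1)*(m + 3)*(m - 4)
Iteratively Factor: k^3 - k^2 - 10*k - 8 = (k + 2)*(k^2 - 3*k - 4) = (k + 1)*(k + 2)*(k - 4)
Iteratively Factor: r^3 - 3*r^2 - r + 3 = (r + 1)*(r^2 - 4*r + 3) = (r - 1)*(r + 1)*(r - 3)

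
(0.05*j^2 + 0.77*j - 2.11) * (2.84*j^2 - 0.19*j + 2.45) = 0.142*j^4 + 2.1773*j^3 - 6.0162*j^2 + 2.2874*j - 5.1695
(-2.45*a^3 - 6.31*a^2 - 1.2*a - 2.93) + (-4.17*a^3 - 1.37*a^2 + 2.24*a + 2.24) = -6.62*a^3 - 7.68*a^2 + 1.04*a - 0.69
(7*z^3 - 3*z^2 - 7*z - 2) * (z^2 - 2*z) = 7*z^5 - 17*z^4 - z^3 + 12*z^2 + 4*z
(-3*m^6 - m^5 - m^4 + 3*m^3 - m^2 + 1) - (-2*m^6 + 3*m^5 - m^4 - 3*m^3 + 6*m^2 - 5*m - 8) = -m^6 - 4*m^5 + 6*m^3 - 7*m^2 + 5*m + 9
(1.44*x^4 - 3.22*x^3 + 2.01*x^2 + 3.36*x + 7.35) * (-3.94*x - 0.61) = -5.6736*x^5 + 11.8084*x^4 - 5.9552*x^3 - 14.4645*x^2 - 31.0086*x - 4.4835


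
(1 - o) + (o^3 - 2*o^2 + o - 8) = o^3 - 2*o^2 - 7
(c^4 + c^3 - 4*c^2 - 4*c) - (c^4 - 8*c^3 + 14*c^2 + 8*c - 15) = 9*c^3 - 18*c^2 - 12*c + 15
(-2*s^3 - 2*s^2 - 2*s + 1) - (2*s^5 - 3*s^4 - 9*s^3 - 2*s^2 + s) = -2*s^5 + 3*s^4 + 7*s^3 - 3*s + 1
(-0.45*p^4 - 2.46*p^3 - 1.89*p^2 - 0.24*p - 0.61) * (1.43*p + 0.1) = -0.6435*p^5 - 3.5628*p^4 - 2.9487*p^3 - 0.5322*p^2 - 0.8963*p - 0.061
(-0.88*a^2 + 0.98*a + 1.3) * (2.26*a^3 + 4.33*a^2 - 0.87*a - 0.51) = -1.9888*a^5 - 1.5956*a^4 + 7.947*a^3 + 5.2252*a^2 - 1.6308*a - 0.663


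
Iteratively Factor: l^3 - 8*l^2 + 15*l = (l)*(l^2 - 8*l + 15) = l*(l - 3)*(l - 5)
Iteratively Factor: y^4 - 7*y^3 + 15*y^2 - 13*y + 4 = (y - 1)*(y^3 - 6*y^2 + 9*y - 4) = (y - 4)*(y - 1)*(y^2 - 2*y + 1) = (y - 4)*(y - 1)^2*(y - 1)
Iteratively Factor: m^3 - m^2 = (m)*(m^2 - m) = m*(m - 1)*(m)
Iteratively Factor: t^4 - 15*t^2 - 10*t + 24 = (t - 1)*(t^3 + t^2 - 14*t - 24) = (t - 4)*(t - 1)*(t^2 + 5*t + 6) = (t - 4)*(t - 1)*(t + 3)*(t + 2)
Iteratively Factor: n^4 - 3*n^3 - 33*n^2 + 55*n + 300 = (n - 5)*(n^3 + 2*n^2 - 23*n - 60) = (n - 5)*(n + 4)*(n^2 - 2*n - 15) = (n - 5)^2*(n + 4)*(n + 3)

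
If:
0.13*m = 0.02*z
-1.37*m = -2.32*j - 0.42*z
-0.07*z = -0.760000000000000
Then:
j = -0.98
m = 1.67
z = 10.86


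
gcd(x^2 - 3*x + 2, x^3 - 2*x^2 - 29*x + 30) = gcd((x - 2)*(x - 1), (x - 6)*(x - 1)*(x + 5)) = x - 1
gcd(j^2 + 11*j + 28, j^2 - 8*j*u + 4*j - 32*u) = j + 4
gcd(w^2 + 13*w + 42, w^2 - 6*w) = 1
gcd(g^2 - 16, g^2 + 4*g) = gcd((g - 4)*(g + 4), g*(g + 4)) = g + 4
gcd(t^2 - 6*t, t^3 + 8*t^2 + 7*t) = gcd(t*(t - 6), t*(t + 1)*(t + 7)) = t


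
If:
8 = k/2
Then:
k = 16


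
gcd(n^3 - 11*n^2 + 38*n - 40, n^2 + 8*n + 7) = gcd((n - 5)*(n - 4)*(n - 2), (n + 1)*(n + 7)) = 1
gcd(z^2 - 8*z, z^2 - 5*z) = z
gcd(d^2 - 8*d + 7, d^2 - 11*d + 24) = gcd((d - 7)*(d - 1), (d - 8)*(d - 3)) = 1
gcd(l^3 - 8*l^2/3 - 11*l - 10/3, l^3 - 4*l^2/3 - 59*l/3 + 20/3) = l - 5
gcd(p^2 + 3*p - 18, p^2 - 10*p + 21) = p - 3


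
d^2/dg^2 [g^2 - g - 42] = 2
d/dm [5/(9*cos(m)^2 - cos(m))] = 5*(-sin(m)/cos(m)^2 + 18*tan(m))/(9*cos(m) - 1)^2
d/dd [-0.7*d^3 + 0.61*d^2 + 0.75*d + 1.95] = -2.1*d^2 + 1.22*d + 0.75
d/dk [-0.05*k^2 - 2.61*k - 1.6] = -0.1*k - 2.61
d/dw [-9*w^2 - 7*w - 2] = -18*w - 7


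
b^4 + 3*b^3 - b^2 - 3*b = b*(b - 1)*(b + 1)*(b + 3)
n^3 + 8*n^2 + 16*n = n*(n + 4)^2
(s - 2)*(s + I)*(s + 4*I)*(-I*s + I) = -I*s^4 + 5*s^3 + 3*I*s^3 - 15*s^2 + 2*I*s^2 + 10*s - 12*I*s + 8*I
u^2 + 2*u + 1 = (u + 1)^2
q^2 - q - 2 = (q - 2)*(q + 1)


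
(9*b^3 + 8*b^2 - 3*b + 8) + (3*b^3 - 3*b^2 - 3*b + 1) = 12*b^3 + 5*b^2 - 6*b + 9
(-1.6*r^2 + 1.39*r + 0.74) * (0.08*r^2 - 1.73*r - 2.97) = -0.128*r^4 + 2.8792*r^3 + 2.4065*r^2 - 5.4085*r - 2.1978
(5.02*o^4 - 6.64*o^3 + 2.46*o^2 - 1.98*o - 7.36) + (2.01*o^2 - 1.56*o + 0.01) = 5.02*o^4 - 6.64*o^3 + 4.47*o^2 - 3.54*o - 7.35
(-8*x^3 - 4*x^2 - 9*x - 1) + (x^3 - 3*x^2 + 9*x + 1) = -7*x^3 - 7*x^2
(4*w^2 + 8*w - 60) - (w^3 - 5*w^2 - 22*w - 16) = -w^3 + 9*w^2 + 30*w - 44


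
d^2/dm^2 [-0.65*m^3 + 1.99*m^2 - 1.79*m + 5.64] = 3.98 - 3.9*m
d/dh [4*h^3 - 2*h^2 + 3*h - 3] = 12*h^2 - 4*h + 3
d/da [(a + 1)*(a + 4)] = 2*a + 5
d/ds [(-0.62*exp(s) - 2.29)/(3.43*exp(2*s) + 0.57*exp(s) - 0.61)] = (2.1266*exp(2*s) + 15.7094*exp(s) + 1.6835)*exp(s)/(11.7649*exp(4*s) + 3.9102*exp(3*s) - 3.8597*exp(2*s) - 0.6954*exp(s) + 0.3721)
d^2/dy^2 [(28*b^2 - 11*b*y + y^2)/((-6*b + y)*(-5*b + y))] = b^2*(-364*b^2 + 132*b*y - 12*y^2)/(27000*b^6 - 29700*b^5*y + 13590*b^4*y^2 - 3311*b^3*y^3 + 453*b^2*y^4 - 33*b*y^5 + y^6)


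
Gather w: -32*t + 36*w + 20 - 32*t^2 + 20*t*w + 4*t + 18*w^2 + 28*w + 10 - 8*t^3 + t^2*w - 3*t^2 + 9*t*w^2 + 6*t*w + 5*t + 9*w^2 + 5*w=-8*t^3 - 35*t^2 - 23*t + w^2*(9*t + 27) + w*(t^2 + 26*t + 69) + 30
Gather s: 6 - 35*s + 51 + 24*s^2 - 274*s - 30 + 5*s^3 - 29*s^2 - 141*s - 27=5*s^3 - 5*s^2 - 450*s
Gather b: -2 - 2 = -4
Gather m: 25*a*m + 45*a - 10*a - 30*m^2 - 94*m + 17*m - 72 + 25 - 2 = 35*a - 30*m^2 + m*(25*a - 77) - 49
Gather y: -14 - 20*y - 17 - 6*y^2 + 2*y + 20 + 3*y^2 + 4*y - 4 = -3*y^2 - 14*y - 15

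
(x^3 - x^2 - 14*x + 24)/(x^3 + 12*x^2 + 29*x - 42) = (x^3 - x^2 - 14*x + 24)/(x^3 + 12*x^2 + 29*x - 42)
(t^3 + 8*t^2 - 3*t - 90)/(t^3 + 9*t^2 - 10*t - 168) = (t^2 + 2*t - 15)/(t^2 + 3*t - 28)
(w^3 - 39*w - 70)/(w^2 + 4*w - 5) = (w^2 - 5*w - 14)/(w - 1)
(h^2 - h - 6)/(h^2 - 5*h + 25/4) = 4*(h^2 - h - 6)/(4*h^2 - 20*h + 25)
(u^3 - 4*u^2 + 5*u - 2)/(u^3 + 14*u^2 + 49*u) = (u^3 - 4*u^2 + 5*u - 2)/(u*(u^2 + 14*u + 49))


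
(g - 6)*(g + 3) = g^2 - 3*g - 18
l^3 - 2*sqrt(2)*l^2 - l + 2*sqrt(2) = (l - 1)*(l + 1)*(l - 2*sqrt(2))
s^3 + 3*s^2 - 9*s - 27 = (s - 3)*(s + 3)^2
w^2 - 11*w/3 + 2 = (w - 3)*(w - 2/3)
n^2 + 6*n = n*(n + 6)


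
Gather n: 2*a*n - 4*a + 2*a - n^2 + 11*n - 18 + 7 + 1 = -2*a - n^2 + n*(2*a + 11) - 10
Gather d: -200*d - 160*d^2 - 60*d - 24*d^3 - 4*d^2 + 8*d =-24*d^3 - 164*d^2 - 252*d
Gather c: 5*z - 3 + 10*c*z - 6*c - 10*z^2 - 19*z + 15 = c*(10*z - 6) - 10*z^2 - 14*z + 12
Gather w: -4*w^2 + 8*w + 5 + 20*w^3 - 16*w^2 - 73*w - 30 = 20*w^3 - 20*w^2 - 65*w - 25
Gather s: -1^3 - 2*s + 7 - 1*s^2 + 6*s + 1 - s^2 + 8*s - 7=-2*s^2 + 12*s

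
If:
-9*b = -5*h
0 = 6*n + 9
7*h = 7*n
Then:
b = -5/6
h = -3/2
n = -3/2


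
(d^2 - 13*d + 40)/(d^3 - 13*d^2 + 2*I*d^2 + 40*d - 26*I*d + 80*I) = 1/(d + 2*I)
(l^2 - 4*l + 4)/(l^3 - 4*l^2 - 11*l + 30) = (l - 2)/(l^2 - 2*l - 15)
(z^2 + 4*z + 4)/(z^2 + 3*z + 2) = (z + 2)/(z + 1)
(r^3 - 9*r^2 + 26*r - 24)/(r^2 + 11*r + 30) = (r^3 - 9*r^2 + 26*r - 24)/(r^2 + 11*r + 30)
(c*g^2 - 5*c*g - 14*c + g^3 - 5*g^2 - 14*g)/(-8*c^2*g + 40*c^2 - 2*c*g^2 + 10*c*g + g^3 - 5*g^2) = (-c*g^2 + 5*c*g + 14*c - g^3 + 5*g^2 + 14*g)/(8*c^2*g - 40*c^2 + 2*c*g^2 - 10*c*g - g^3 + 5*g^2)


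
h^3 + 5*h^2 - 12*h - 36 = (h - 3)*(h + 2)*(h + 6)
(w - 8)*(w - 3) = w^2 - 11*w + 24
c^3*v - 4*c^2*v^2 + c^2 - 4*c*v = c*(c - 4*v)*(c*v + 1)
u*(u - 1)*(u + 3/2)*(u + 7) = u^4 + 15*u^3/2 + 2*u^2 - 21*u/2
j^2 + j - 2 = (j - 1)*(j + 2)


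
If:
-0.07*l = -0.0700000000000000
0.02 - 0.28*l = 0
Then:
No Solution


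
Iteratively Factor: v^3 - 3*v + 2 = (v - 1)*(v^2 + v - 2) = (v - 1)^2*(v + 2)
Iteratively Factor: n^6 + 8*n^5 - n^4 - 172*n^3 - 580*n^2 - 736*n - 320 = (n + 4)*(n^5 + 4*n^4 - 17*n^3 - 104*n^2 - 164*n - 80) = (n + 2)*(n + 4)*(n^4 + 2*n^3 - 21*n^2 - 62*n - 40) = (n + 1)*(n + 2)*(n + 4)*(n^3 + n^2 - 22*n - 40) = (n + 1)*(n + 2)^2*(n + 4)*(n^2 - n - 20) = (n + 1)*(n + 2)^2*(n + 4)^2*(n - 5)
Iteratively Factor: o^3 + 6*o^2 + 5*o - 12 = (o + 3)*(o^2 + 3*o - 4) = (o - 1)*(o + 3)*(o + 4)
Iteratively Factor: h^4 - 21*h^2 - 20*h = (h + 1)*(h^3 - h^2 - 20*h) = (h + 1)*(h + 4)*(h^2 - 5*h) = (h - 5)*(h + 1)*(h + 4)*(h)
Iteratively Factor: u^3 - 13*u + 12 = (u - 3)*(u^2 + 3*u - 4) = (u - 3)*(u - 1)*(u + 4)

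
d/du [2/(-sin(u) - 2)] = 2*cos(u)/(sin(u) + 2)^2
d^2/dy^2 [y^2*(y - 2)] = 6*y - 4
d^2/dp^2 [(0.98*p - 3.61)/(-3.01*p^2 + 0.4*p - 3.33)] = (-(0.98*p - 3.61)*(6.02*p - 0.4)*(12.04*p - 0.8) + (17.6988*p - 22.5162)*(3.01*p^2 - 0.4*p + 3.33))/(3.01*p^2 - 0.4*p + 3.33)^3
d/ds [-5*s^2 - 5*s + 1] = -10*s - 5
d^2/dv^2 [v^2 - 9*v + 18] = 2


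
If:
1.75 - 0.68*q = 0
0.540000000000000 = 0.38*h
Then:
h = 1.42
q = 2.57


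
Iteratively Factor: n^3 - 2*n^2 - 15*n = (n - 5)*(n^2 + 3*n) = n*(n - 5)*(n + 3)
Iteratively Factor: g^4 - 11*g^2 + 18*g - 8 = (g - 2)*(g^3 + 2*g^2 - 7*g + 4) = (g - 2)*(g - 1)*(g^2 + 3*g - 4) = (g - 2)*(g - 1)^2*(g + 4)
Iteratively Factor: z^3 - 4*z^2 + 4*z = (z - 2)*(z^2 - 2*z) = (z - 2)^2*(z)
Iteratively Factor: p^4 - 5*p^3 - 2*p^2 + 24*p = (p - 3)*(p^3 - 2*p^2 - 8*p) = (p - 3)*(p + 2)*(p^2 - 4*p) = (p - 4)*(p - 3)*(p + 2)*(p)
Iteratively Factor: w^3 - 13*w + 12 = (w + 4)*(w^2 - 4*w + 3) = (w - 1)*(w + 4)*(w - 3)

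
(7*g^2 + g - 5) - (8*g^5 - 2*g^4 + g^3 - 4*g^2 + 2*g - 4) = -8*g^5 + 2*g^4 - g^3 + 11*g^2 - g - 1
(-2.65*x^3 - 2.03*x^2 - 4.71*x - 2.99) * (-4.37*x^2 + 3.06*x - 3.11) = 11.5805*x^5 + 0.7621*x^4 + 22.6124*x^3 + 4.967*x^2 + 5.4987*x + 9.2989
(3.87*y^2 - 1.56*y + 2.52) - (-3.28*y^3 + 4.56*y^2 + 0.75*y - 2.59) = 3.28*y^3 - 0.69*y^2 - 2.31*y + 5.11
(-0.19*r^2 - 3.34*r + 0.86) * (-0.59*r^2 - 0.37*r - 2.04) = 0.1121*r^4 + 2.0409*r^3 + 1.116*r^2 + 6.4954*r - 1.7544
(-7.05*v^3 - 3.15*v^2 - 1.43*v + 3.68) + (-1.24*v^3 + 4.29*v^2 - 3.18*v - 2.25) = -8.29*v^3 + 1.14*v^2 - 4.61*v + 1.43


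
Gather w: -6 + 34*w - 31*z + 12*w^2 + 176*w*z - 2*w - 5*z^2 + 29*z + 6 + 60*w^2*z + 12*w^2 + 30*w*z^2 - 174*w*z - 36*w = w^2*(60*z + 24) + w*(30*z^2 + 2*z - 4) - 5*z^2 - 2*z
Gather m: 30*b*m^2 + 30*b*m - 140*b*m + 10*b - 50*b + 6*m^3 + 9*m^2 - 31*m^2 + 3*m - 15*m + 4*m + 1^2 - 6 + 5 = -40*b + 6*m^3 + m^2*(30*b - 22) + m*(-110*b - 8)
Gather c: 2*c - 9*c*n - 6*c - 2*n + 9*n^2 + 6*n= c*(-9*n - 4) + 9*n^2 + 4*n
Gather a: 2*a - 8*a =-6*a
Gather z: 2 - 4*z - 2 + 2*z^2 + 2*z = 2*z^2 - 2*z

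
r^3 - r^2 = r^2*(r - 1)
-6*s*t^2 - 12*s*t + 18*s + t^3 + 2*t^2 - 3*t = (-6*s + t)*(t - 1)*(t + 3)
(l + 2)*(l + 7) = l^2 + 9*l + 14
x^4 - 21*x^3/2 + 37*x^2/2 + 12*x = x*(x - 8)*(x - 3)*(x + 1/2)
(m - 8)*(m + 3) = m^2 - 5*m - 24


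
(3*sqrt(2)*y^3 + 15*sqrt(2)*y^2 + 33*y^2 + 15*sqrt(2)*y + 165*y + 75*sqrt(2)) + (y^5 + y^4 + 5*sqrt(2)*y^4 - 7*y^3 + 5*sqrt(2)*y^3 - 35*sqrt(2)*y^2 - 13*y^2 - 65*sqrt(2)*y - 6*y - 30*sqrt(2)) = y^5 + y^4 + 5*sqrt(2)*y^4 - 7*y^3 + 8*sqrt(2)*y^3 - 20*sqrt(2)*y^2 + 20*y^2 - 50*sqrt(2)*y + 159*y + 45*sqrt(2)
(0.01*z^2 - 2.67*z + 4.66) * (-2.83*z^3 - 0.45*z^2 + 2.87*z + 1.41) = -0.0283*z^5 + 7.5516*z^4 - 11.9576*z^3 - 9.7458*z^2 + 9.6095*z + 6.5706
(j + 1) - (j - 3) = 4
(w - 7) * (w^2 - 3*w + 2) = w^3 - 10*w^2 + 23*w - 14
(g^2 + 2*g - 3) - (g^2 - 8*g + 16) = 10*g - 19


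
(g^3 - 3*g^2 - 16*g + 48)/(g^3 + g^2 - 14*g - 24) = (g^2 + g - 12)/(g^2 + 5*g + 6)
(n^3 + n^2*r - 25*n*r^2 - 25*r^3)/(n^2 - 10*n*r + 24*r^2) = (n^3 + n^2*r - 25*n*r^2 - 25*r^3)/(n^2 - 10*n*r + 24*r^2)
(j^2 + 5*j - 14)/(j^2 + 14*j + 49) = (j - 2)/(j + 7)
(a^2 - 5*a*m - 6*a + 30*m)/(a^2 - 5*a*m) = (a - 6)/a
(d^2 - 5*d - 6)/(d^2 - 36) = (d + 1)/(d + 6)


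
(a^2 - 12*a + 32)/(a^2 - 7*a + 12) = (a - 8)/(a - 3)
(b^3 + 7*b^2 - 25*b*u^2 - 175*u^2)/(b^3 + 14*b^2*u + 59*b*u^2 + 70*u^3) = (b^2 - 5*b*u + 7*b - 35*u)/(b^2 + 9*b*u + 14*u^2)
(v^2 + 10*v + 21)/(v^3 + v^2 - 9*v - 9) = (v + 7)/(v^2 - 2*v - 3)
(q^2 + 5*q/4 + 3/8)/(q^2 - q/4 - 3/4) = (q + 1/2)/(q - 1)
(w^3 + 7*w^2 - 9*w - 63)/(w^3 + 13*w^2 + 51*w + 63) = (w - 3)/(w + 3)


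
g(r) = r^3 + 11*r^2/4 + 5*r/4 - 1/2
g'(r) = 3*r^2 + 11*r/2 + 5/4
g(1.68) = 14.10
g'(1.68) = 18.96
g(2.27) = 28.21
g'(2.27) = 29.19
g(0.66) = 1.81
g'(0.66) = 6.19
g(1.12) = 5.75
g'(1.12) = 11.17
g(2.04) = 21.98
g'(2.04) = 24.95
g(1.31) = 8.10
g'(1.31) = 13.60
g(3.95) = 108.97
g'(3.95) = 69.78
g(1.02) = 4.70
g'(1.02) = 9.98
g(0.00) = -0.50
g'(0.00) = 1.25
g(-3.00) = -6.50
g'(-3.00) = 11.75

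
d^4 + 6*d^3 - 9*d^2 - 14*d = d*(d - 2)*(d + 1)*(d + 7)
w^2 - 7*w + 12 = (w - 4)*(w - 3)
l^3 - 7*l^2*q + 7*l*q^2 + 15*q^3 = (l - 5*q)*(l - 3*q)*(l + q)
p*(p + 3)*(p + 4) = p^3 + 7*p^2 + 12*p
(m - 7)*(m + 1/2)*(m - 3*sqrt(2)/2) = m^3 - 13*m^2/2 - 3*sqrt(2)*m^2/2 - 7*m/2 + 39*sqrt(2)*m/4 + 21*sqrt(2)/4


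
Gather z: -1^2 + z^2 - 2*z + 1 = z^2 - 2*z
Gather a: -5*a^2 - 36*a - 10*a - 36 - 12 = -5*a^2 - 46*a - 48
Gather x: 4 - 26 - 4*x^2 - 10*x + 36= -4*x^2 - 10*x + 14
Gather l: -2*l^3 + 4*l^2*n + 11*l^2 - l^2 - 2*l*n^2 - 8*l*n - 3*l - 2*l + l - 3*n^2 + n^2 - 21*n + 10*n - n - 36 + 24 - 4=-2*l^3 + l^2*(4*n + 10) + l*(-2*n^2 - 8*n - 4) - 2*n^2 - 12*n - 16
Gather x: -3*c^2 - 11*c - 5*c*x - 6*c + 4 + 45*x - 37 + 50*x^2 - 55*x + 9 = -3*c^2 - 17*c + 50*x^2 + x*(-5*c - 10) - 24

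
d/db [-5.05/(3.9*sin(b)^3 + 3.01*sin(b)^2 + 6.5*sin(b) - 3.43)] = (59.085*sin(b)^2 + 30.401*sin(b) + 32.825)*cos(b)/(3.9*sin(b)^3 + 3.01*sin(b)^2 + 6.5*sin(b) - 3.43)^2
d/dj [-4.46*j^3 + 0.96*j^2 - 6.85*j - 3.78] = -13.38*j^2 + 1.92*j - 6.85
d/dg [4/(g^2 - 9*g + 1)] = 4*(9 - 2*g)/(g^2 - 9*g + 1)^2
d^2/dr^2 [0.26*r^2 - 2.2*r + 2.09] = 0.520000000000000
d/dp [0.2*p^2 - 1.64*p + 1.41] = 0.4*p - 1.64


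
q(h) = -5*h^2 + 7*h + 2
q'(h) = 7 - 10*h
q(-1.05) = -10.86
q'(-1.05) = 17.50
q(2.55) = -12.66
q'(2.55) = -18.50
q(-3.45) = -81.66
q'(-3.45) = 41.50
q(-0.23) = 0.13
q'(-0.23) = 9.30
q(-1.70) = -24.35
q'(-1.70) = 24.00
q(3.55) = -36.16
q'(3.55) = -28.50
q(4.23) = -57.85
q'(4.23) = -35.30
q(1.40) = 2.00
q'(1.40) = -7.00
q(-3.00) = -64.00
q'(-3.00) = 37.00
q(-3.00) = -64.00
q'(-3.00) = 37.00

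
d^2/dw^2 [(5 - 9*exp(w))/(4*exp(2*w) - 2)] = (-36*exp(4*w) + 80*exp(3*w) - 108*exp(2*w) + 40*exp(w) - 9)*exp(w)/(2*(8*exp(6*w) - 12*exp(4*w) + 6*exp(2*w) - 1))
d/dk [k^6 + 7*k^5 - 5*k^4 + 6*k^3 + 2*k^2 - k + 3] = 6*k^5 + 35*k^4 - 20*k^3 + 18*k^2 + 4*k - 1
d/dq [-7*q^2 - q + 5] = -14*q - 1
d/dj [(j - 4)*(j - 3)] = 2*j - 7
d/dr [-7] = 0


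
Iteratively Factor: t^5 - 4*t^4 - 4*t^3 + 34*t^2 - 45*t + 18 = (t + 3)*(t^4 - 7*t^3 + 17*t^2 - 17*t + 6) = (t - 2)*(t + 3)*(t^3 - 5*t^2 + 7*t - 3) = (t - 3)*(t - 2)*(t + 3)*(t^2 - 2*t + 1) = (t - 3)*(t - 2)*(t - 1)*(t + 3)*(t - 1)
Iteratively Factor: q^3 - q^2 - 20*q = (q)*(q^2 - q - 20) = q*(q - 5)*(q + 4)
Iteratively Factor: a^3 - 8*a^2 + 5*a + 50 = (a - 5)*(a^2 - 3*a - 10) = (a - 5)*(a + 2)*(a - 5)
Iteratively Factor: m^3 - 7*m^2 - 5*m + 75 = (m - 5)*(m^2 - 2*m - 15) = (m - 5)*(m + 3)*(m - 5)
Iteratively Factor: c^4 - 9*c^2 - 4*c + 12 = (c + 2)*(c^3 - 2*c^2 - 5*c + 6) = (c - 3)*(c + 2)*(c^2 + c - 2) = (c - 3)*(c + 2)^2*(c - 1)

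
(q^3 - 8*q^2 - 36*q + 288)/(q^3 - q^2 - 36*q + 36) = (q - 8)/(q - 1)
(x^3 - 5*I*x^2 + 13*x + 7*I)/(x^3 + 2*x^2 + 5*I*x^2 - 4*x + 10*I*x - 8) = (x^2 - 6*I*x + 7)/(x^2 + x*(2 + 4*I) + 8*I)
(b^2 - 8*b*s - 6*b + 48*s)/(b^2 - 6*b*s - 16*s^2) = (b - 6)/(b + 2*s)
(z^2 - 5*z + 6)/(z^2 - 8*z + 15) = (z - 2)/(z - 5)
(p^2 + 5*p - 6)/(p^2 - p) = (p + 6)/p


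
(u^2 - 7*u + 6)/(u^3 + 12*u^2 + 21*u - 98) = (u^2 - 7*u + 6)/(u^3 + 12*u^2 + 21*u - 98)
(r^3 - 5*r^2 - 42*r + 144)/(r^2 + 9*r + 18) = (r^2 - 11*r + 24)/(r + 3)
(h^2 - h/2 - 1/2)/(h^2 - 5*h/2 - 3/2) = (h - 1)/(h - 3)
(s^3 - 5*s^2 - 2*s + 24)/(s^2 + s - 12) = (s^2 - 2*s - 8)/(s + 4)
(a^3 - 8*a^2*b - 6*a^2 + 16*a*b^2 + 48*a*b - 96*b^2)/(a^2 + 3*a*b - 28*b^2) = (a^2 - 4*a*b - 6*a + 24*b)/(a + 7*b)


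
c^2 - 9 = (c - 3)*(c + 3)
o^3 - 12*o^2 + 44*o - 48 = (o - 6)*(o - 4)*(o - 2)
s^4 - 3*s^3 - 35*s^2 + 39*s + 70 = (s - 7)*(s - 2)*(s + 1)*(s + 5)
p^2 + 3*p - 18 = (p - 3)*(p + 6)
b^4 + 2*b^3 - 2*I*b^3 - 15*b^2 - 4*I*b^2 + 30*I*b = b*(b - 3)*(b + 5)*(b - 2*I)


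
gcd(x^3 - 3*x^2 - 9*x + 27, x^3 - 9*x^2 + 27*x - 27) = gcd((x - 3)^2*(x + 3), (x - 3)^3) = x^2 - 6*x + 9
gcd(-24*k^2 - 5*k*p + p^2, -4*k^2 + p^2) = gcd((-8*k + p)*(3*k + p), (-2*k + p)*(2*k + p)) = 1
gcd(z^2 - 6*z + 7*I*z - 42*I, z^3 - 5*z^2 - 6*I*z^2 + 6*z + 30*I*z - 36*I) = 1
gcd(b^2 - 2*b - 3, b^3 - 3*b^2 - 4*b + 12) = b - 3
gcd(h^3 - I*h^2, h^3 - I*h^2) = h^3 - I*h^2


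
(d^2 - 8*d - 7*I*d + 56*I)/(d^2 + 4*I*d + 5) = (d^2 - 8*d - 7*I*d + 56*I)/(d^2 + 4*I*d + 5)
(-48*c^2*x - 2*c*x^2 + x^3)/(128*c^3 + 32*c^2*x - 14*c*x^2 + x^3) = x*(6*c + x)/(-16*c^2 - 6*c*x + x^2)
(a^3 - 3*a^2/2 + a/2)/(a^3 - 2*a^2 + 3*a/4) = 2*(a - 1)/(2*a - 3)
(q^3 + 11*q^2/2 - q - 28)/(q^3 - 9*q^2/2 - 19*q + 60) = (2*q^2 + 3*q - 14)/(2*q^2 - 17*q + 30)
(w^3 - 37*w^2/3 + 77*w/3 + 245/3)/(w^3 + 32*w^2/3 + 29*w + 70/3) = (w^2 - 14*w + 49)/(w^2 + 9*w + 14)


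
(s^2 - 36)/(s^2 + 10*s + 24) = (s - 6)/(s + 4)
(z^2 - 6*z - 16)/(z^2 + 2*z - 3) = (z^2 - 6*z - 16)/(z^2 + 2*z - 3)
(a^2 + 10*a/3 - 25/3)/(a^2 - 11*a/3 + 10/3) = (a + 5)/(a - 2)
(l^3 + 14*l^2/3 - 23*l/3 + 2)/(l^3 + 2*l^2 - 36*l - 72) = (3*l^2 - 4*l + 1)/(3*(l^2 - 4*l - 12))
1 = 1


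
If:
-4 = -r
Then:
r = 4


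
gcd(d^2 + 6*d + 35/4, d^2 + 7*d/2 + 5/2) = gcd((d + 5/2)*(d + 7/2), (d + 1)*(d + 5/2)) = d + 5/2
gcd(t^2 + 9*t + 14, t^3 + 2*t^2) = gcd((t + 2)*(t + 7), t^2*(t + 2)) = t + 2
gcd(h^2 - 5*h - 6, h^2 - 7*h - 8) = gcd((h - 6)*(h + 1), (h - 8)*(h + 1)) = h + 1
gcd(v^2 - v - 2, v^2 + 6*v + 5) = v + 1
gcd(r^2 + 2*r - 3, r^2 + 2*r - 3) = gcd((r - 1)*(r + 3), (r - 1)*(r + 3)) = r^2 + 2*r - 3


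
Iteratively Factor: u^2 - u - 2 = (u - 2)*(u + 1)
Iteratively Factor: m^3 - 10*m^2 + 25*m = (m - 5)*(m^2 - 5*m) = m*(m - 5)*(m - 5)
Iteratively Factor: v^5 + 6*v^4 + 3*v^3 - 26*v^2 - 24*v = (v)*(v^4 + 6*v^3 + 3*v^2 - 26*v - 24) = v*(v + 3)*(v^3 + 3*v^2 - 6*v - 8) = v*(v - 2)*(v + 3)*(v^2 + 5*v + 4) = v*(v - 2)*(v + 1)*(v + 3)*(v + 4)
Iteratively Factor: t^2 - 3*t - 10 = (t + 2)*(t - 5)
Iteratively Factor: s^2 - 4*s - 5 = (s - 5)*(s + 1)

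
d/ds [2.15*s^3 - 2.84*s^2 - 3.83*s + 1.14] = 6.45*s^2 - 5.68*s - 3.83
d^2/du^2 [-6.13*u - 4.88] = 0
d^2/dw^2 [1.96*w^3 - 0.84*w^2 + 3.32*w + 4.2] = 11.76*w - 1.68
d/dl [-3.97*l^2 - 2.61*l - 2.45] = -7.94*l - 2.61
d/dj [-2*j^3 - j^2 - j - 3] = -6*j^2 - 2*j - 1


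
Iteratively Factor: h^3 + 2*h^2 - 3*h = (h)*(h^2 + 2*h - 3) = h*(h - 1)*(h + 3)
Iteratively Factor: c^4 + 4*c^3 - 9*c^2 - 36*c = (c + 3)*(c^3 + c^2 - 12*c) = c*(c + 3)*(c^2 + c - 12) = c*(c - 3)*(c + 3)*(c + 4)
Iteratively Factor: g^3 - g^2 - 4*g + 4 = (g - 1)*(g^2 - 4) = (g - 2)*(g - 1)*(g + 2)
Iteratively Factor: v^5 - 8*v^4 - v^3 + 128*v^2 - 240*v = (v - 3)*(v^4 - 5*v^3 - 16*v^2 + 80*v) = (v - 5)*(v - 3)*(v^3 - 16*v) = (v - 5)*(v - 4)*(v - 3)*(v^2 + 4*v) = v*(v - 5)*(v - 4)*(v - 3)*(v + 4)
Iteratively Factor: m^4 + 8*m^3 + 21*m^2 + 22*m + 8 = (m + 1)*(m^3 + 7*m^2 + 14*m + 8) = (m + 1)*(m + 4)*(m^2 + 3*m + 2) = (m + 1)*(m + 2)*(m + 4)*(m + 1)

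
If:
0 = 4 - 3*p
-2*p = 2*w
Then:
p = 4/3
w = -4/3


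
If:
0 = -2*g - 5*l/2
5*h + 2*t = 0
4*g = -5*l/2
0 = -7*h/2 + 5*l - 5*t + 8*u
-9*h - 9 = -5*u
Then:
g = 0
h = -8/13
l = 0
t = 20/13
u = 9/13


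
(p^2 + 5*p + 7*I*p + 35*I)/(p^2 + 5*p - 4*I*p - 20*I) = (p + 7*I)/(p - 4*I)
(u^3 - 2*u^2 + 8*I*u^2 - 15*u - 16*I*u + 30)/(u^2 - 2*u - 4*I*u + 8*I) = (u^2 + 8*I*u - 15)/(u - 4*I)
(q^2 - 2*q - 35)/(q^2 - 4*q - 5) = (-q^2 + 2*q + 35)/(-q^2 + 4*q + 5)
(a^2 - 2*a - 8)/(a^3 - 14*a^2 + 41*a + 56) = (a^2 - 2*a - 8)/(a^3 - 14*a^2 + 41*a + 56)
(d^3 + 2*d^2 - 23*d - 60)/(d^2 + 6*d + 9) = (d^2 - d - 20)/(d + 3)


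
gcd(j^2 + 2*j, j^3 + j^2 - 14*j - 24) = j + 2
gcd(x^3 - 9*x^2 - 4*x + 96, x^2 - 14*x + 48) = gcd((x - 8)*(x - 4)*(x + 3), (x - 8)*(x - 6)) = x - 8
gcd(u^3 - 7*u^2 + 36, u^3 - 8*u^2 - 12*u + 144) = u - 6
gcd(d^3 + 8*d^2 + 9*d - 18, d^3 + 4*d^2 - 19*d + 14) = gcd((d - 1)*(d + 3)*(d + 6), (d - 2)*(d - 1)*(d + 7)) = d - 1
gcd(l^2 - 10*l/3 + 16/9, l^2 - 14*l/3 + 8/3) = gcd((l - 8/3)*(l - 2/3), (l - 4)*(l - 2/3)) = l - 2/3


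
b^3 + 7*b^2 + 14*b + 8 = (b + 1)*(b + 2)*(b + 4)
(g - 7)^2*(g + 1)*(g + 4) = g^4 - 9*g^3 - 17*g^2 + 189*g + 196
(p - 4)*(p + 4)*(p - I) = p^3 - I*p^2 - 16*p + 16*I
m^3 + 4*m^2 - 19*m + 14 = (m - 2)*(m - 1)*(m + 7)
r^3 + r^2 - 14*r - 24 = (r - 4)*(r + 2)*(r + 3)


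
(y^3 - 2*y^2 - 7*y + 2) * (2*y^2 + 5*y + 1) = 2*y^5 + y^4 - 23*y^3 - 33*y^2 + 3*y + 2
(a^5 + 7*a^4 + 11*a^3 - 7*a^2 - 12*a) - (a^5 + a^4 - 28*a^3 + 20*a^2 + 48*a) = 6*a^4 + 39*a^3 - 27*a^2 - 60*a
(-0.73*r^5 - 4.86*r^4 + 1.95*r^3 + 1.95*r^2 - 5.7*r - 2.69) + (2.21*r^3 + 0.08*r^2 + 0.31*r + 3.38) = -0.73*r^5 - 4.86*r^4 + 4.16*r^3 + 2.03*r^2 - 5.39*r + 0.69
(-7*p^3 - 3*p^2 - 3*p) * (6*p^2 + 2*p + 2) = -42*p^5 - 32*p^4 - 38*p^3 - 12*p^2 - 6*p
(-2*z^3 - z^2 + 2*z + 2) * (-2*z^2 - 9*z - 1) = 4*z^5 + 20*z^4 + 7*z^3 - 21*z^2 - 20*z - 2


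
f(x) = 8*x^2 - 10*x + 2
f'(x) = 16*x - 10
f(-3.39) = 127.84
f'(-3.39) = -64.24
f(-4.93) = 245.74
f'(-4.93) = -88.88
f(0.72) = -1.05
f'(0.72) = 1.52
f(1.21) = 1.61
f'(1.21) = 9.36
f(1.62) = 6.80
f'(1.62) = 15.92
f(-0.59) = 10.68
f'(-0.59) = -19.44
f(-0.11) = 3.20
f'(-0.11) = -11.76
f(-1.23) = 26.40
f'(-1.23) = -29.68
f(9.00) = 560.00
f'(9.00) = 134.00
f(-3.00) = 104.00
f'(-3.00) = -58.00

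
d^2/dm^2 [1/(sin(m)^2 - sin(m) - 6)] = (4*sin(m)^4 - 3*sin(m)^3 + 19*sin(m)^2 - 14)/(sin(m) + cos(m)^2 + 5)^3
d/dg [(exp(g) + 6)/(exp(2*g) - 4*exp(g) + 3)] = (-2*(exp(g) - 2)*(exp(g) + 6) + exp(2*g) - 4*exp(g) + 3)*exp(g)/(exp(2*g) - 4*exp(g) + 3)^2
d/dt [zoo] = 0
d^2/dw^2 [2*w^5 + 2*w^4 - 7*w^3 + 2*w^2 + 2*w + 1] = 40*w^3 + 24*w^2 - 42*w + 4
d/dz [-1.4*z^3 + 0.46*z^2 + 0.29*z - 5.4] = -4.2*z^2 + 0.92*z + 0.29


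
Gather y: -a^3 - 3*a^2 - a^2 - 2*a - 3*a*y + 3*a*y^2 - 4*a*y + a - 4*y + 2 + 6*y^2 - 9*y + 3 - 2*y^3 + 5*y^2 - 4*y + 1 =-a^3 - 4*a^2 - a - 2*y^3 + y^2*(3*a + 11) + y*(-7*a - 17) + 6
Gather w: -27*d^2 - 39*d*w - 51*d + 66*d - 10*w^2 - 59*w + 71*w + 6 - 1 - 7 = -27*d^2 + 15*d - 10*w^2 + w*(12 - 39*d) - 2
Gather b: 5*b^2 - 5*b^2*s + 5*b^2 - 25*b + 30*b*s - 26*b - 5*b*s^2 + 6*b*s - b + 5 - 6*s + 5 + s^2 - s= b^2*(10 - 5*s) + b*(-5*s^2 + 36*s - 52) + s^2 - 7*s + 10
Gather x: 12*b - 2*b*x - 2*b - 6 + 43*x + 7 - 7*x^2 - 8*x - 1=10*b - 7*x^2 + x*(35 - 2*b)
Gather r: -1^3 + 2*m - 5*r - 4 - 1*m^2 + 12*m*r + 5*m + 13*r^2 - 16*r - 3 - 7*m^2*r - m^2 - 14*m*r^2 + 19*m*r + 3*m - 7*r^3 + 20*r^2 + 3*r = -2*m^2 + 10*m - 7*r^3 + r^2*(33 - 14*m) + r*(-7*m^2 + 31*m - 18) - 8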